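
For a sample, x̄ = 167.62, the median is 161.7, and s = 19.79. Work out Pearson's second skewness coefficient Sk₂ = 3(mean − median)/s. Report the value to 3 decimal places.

Sk₂ = 3(167.62 − 161.7) / 19.79 = 3 × 5.9200 / 19.79
    = 17.7600 / 19.79 ≈ 0.897

0.897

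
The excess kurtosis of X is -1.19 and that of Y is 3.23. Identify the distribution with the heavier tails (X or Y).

Y

Higher excess kurtosis ⇒ heavier tails relative to the normal distribution.
-1.19 vs 3.23: the larger is 3.23, so Y has heavier tails. (Y is leptokurtic — heavier-than-normal tails; the other is platykurtic.)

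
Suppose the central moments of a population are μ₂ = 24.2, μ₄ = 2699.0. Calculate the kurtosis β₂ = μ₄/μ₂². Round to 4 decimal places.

4.6086

μ₂² = 24.2² = 585.64000
μ₄/μ₂² = 2699.0 / 585.64000 = 4.60863
β₂ ≈ 4.6086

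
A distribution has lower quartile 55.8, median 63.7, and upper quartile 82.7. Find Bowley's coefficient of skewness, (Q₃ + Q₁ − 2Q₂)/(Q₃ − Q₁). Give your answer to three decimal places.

0.413

numerator: Q₃ + Q₁ − 2Q₂ = 82.7 + 55.8 − 2×63.7 = 11.1000
denominator: Q₃ − Q₁ = 82.7 − 55.8 = 26.9000
Bowley skewness = 11.1000 / 26.9000 ≈ 0.413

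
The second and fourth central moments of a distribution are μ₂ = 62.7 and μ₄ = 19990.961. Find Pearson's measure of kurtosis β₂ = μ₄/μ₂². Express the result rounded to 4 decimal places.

5.0851

μ₂² = 62.7² = 3931.29000
μ₄/μ₂² = 19990.961 / 3931.29000 = 5.08509
β₂ ≈ 5.0851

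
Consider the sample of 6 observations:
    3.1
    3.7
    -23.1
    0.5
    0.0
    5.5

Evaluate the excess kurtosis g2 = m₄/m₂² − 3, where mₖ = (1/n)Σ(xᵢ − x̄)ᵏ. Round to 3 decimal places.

0.941

x̄ = -1.7167
Σ(xᵢ − x̄)² = 569.7283 ⇒ m₂ = 94.95472
Σ(xᵢ − x̄)⁴ = 213219.0564 ⇒ m₄ = 35536.50940
m₂² = 9016.39927
g2 = m₄/m₂² − 3 = 3.94132 − 3 ≈ 0.941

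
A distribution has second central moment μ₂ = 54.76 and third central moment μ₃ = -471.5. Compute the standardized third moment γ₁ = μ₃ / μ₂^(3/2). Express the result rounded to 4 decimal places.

σ = √μ₂ = √54.76 = 7.40000
σ³ = μ₂^(3/2) = 405.22400
γ₁ = μ₃/σ³ = -471.5 / 405.22400 ≈ -1.1636

-1.1636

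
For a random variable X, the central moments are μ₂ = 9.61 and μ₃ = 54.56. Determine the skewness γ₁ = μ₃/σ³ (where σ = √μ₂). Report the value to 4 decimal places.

1.8314

σ = √μ₂ = √9.61 = 3.10000
σ³ = μ₂^(3/2) = 29.79100
γ₁ = μ₃/σ³ = 54.56 / 29.79100 ≈ 1.8314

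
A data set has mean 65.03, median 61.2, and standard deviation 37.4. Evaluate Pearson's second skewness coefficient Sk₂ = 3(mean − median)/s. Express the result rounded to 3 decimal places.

Sk₂ = 3(65.03 − 61.2) / 37.4 = 3 × 3.8300 / 37.4
    = 11.4900 / 37.4 ≈ 0.307

0.307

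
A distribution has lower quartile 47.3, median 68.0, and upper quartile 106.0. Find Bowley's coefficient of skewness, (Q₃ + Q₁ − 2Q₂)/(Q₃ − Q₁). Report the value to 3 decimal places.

0.295

numerator: Q₃ + Q₁ − 2Q₂ = 106.0 + 47.3 − 2×68.0 = 17.3000
denominator: Q₃ − Q₁ = 106.0 − 47.3 = 58.7000
Bowley skewness = 17.3000 / 58.7000 ≈ 0.295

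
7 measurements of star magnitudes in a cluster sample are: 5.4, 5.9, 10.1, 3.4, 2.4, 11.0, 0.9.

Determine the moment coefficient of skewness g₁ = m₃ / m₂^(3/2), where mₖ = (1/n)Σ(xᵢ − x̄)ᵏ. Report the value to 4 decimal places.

0.3443

x̄ = (5.4 + 5.9 + 10.1 + 3.4 + 2.4 + 11.0 + 0.9) / 7 = 5.5857
deviations (xᵢ − x̄): -0.1857, 0.3143, 4.5143, -2.1857, -3.1857, 5.4143, -4.6857
Σ(xᵢ − x̄)² = 86.7086 ⇒ m₂ = 86.7086/7 = 12.38694
Σ(xᵢ − x̄)³ = 105.0851 ⇒ m₃ = 105.0851/7 = 15.01216
m₂^(3/2) = 12.38694^(1.5) = 43.59593
g₁ = m₃ / m₂^(3/2) = 15.01216 / 43.59593 ≈ 0.3443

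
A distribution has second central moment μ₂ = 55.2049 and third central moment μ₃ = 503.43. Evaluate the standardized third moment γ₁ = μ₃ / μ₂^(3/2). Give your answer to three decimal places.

σ = √μ₂ = √55.2049 = 7.43000
σ³ = μ₂^(3/2) = 410.17241
γ₁ = μ₃/σ³ = 503.43 / 410.17241 ≈ 1.227

1.227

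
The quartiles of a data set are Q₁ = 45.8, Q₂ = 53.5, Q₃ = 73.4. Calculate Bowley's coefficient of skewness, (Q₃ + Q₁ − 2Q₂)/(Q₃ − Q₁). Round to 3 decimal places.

0.442

numerator: Q₃ + Q₁ − 2Q₂ = 73.4 + 45.8 − 2×53.5 = 12.2000
denominator: Q₃ − Q₁ = 73.4 − 45.8 = 27.6000
Bowley skewness = 12.2000 / 27.6000 ≈ 0.442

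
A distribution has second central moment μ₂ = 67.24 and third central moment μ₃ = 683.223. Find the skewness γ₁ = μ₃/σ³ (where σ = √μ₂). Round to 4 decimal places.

1.2391

σ = √μ₂ = √67.24 = 8.20000
σ³ = μ₂^(3/2) = 551.36800
γ₁ = μ₃/σ³ = 683.223 / 551.36800 ≈ 1.2391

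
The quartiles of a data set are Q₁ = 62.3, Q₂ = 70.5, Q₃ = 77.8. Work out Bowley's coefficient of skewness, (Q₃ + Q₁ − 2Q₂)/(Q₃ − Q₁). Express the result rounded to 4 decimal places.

numerator: Q₃ + Q₁ − 2Q₂ = 77.8 + 62.3 − 2×70.5 = -0.9000
denominator: Q₃ − Q₁ = 77.8 − 62.3 = 15.5000
Bowley skewness = -0.9000 / 15.5000 ≈ -0.0581

-0.0581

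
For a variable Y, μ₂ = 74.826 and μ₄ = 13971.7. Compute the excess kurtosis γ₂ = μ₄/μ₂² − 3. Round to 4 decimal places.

μ₂² = 74.826² = 5598.93028
μ₄/μ₂² = 13971.7 / 5598.93028 = 2.49542
γ₂ = 2.49542 − 3 ≈ -0.5046

-0.5046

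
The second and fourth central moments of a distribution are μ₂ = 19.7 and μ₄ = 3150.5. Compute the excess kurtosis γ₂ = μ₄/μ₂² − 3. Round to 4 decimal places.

μ₂² = 19.7² = 388.09000
μ₄/μ₂² = 3150.5 / 388.09000 = 8.11796
γ₂ = 8.11796 − 3 ≈ 5.1180

5.1180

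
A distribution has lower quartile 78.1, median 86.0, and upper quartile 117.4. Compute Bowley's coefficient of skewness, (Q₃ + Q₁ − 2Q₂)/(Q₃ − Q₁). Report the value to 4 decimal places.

0.5980

numerator: Q₃ + Q₁ − 2Q₂ = 117.4 + 78.1 − 2×86.0 = 23.5000
denominator: Q₃ − Q₁ = 117.4 − 78.1 = 39.3000
Bowley skewness = 23.5000 / 39.3000 ≈ 0.5980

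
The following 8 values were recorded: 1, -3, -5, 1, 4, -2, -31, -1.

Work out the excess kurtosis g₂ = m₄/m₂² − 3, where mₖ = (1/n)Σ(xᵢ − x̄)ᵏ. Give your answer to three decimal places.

x̄ = -4.5000
Σ(xᵢ − x̄)² = 856.0000 ⇒ m₂ = 107.00000
Σ(xᵢ − x̄)⁴ = 500399.5000 ⇒ m₄ = 62549.93750
m₂² = 11449.00000
g₂ = m₄/m₂² − 3 = 5.46335 − 3 ≈ 2.463

2.463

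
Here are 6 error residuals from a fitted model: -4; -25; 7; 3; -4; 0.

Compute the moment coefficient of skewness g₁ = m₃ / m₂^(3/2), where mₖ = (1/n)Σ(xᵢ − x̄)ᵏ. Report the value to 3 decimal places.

x̄ = (-4 - 25 + 7 + 3 - 4 + 0) / 6 = -3.8333
deviations (xᵢ − x̄): -0.1667, -21.1667, 10.8333, 6.8333, -0.1667, 3.8333
Σ(xᵢ − x̄)² = 626.8333 ⇒ m₂ = 626.8333/6 = 104.47222
Σ(xᵢ − x̄)³ = -7836.4444 ⇒ m₃ = -7836.4444/6 = -1306.07407
m₂^(3/2) = 104.47222^(1.5) = 1067.82786
g₁ = m₃ / m₂^(3/2) = -1306.07407 / 1067.82786 ≈ -1.223

-1.223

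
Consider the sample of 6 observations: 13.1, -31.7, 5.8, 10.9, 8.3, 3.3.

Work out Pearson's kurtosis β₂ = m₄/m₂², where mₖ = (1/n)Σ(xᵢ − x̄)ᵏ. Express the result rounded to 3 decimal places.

x̄ = 1.6167
Σ(xᵢ − x̄)² = 1393.0483 ⇒ m₂ = 232.17472
Σ(xᵢ − x̄)⁴ = 1259225.9730 ⇒ m₄ = 209870.99550
m₂² = 53905.10164
β₂ = m₄/m₂² = 209870.99550 / 53905.10164 ≈ 3.893

3.893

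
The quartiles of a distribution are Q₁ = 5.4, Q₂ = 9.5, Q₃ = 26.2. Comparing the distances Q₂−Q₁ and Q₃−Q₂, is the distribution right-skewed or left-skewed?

right-skewed

Q₂ − Q₁ = 4.1;  Q₃ − Q₂ = 16.7
Q₃ − Q₂ > Q₂ − Q₁ ⇒ the upper half is more spread out ⇒ right-skewed.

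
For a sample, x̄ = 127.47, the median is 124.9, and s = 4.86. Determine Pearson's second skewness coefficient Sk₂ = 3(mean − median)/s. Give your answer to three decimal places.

1.586

Sk₂ = 3(127.47 − 124.9) / 4.86 = 3 × 2.5700 / 4.86
    = 7.7100 / 4.86 ≈ 1.586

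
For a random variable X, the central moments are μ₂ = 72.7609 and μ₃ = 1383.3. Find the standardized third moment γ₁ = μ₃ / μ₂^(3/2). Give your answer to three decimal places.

σ = √μ₂ = √72.7609 = 8.53000
σ³ = μ₂^(3/2) = 620.65048
γ₁ = μ₃/σ³ = 1383.3 / 620.65048 ≈ 2.229

2.229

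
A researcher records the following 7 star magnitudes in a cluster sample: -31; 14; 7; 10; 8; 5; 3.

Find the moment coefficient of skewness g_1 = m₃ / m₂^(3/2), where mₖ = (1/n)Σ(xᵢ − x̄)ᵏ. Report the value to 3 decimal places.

x̄ = (-31 + 14 + 7 + 10 + 8 + 5 + 3) / 7 = 2.2857
deviations (xᵢ − x̄): -33.2857, 11.7143, 4.7143, 7.7143, 5.7143, 2.7143, 0.7143
Σ(xᵢ − x̄)² = 1367.4286 ⇒ m₂ = 1367.4286/7 = 195.34694
Σ(xᵢ − x̄)³ = -34500.2449 ⇒ m₃ = -34500.2449/7 = -4928.60641
m₂^(3/2) = 195.34694^(1.5) = 2730.29714
g_1 = m₃ / m₂^(3/2) = -4928.60641 / 2730.29714 ≈ -1.805

-1.805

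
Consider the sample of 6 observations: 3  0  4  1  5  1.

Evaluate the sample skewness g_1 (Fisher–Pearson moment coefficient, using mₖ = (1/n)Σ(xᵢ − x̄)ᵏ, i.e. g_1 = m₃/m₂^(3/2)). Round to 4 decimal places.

x̄ = (3 + 0 + 4 + 1 + 5 + 1) / 6 = 2.3333
deviations (xᵢ − x̄): 0.6667, -2.3333, 1.6667, -1.3333, 2.6667, -1.3333
Σ(xᵢ − x̄)² = 19.3333 ⇒ m₂ = 19.3333/6 = 3.22222
Σ(xᵢ − x̄)³ = 6.4444 ⇒ m₃ = 6.4444/6 = 1.07407
m₂^(3/2) = 3.22222^(1.5) = 5.78407
g_1 = m₃ / m₂^(3/2) = 1.07407 / 5.78407 ≈ 0.1857

0.1857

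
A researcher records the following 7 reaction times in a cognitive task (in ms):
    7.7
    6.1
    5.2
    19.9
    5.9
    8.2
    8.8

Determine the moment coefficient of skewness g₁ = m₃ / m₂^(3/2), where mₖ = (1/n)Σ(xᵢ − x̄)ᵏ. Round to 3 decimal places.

1.757

x̄ = (7.7 + 6.1 + 5.2 + 19.9 + 5.9 + 8.2 + 8.8) / 7 = 8.8286
deviations (xᵢ − x̄): -1.1286, -2.7286, -3.6286, 11.0714, -2.9286, -0.6286, -0.0286
Σ(xᵢ − x̄)² = 153.4343 ⇒ m₂ = 153.4343/7 = 21.91918
Σ(xᵢ − x̄)³ = 1262.2043 ⇒ m₃ = 1262.2043/7 = 180.31490
m₂^(3/2) = 21.91918^(1.5) = 102.62108
g₁ = m₃ / m₂^(3/2) = 180.31490 / 102.62108 ≈ 1.757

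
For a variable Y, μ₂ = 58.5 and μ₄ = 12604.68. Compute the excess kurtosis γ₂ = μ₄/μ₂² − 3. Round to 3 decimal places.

0.683

μ₂² = 58.5² = 3422.25000
μ₄/μ₂² = 12604.68 / 3422.25000 = 3.68316
γ₂ = 3.68316 − 3 ≈ 0.683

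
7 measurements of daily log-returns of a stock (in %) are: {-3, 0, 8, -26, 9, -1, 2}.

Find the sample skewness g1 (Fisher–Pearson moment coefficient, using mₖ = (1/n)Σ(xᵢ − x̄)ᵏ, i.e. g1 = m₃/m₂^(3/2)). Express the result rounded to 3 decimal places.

x̄ = (-3 + 0 + 8 - 26 + 9 - 1 + 2) / 7 = -1.5714
deviations (xᵢ − x̄): -1.4286, 1.5714, 9.5714, -24.4286, 10.5714, 0.5714, 3.5714
Σ(xᵢ − x̄)² = 817.7143 ⇒ m₂ = 817.7143/7 = 116.81633
Σ(xᵢ − x̄)³ = -12472.8980 ⇒ m₃ = -12472.8980/7 = -1781.84257
m₂^(3/2) = 116.81633^(1.5) = 1262.56957
g1 = m₃ / m₂^(3/2) = -1781.84257 / 1262.56957 ≈ -1.411

-1.411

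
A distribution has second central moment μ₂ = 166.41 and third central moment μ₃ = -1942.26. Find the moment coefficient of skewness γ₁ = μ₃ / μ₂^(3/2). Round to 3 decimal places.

σ = √μ₂ = √166.41 = 12.90000
σ³ = μ₂^(3/2) = 2146.68900
γ₁ = μ₃/σ³ = -1942.26 / 2146.68900 ≈ -0.905

-0.905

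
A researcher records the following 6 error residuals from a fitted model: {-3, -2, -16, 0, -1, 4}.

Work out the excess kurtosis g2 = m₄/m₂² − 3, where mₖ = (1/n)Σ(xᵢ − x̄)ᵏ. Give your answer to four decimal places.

x̄ = -3.0000
Σ(xᵢ − x̄)² = 232.0000 ⇒ m₂ = 38.66667
Σ(xᵢ − x̄)⁴ = 31060.0000 ⇒ m₄ = 5176.66667
m₂² = 1495.11111
g2 = m₄/m₂² − 3 = 3.46240 − 3 ≈ 0.4624

0.4624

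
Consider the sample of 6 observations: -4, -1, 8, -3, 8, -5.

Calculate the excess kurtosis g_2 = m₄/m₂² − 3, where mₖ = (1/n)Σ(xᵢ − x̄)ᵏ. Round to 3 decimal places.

x̄ = 0.5000
Σ(xᵢ − x̄)² = 177.5000 ⇒ m₂ = 29.58333
Σ(xᵢ − x̄)⁴ = 7808.3750 ⇒ m₄ = 1301.39583
m₂² = 875.17361
g_2 = m₄/m₂² − 3 = 1.48701 − 3 ≈ -1.513

-1.513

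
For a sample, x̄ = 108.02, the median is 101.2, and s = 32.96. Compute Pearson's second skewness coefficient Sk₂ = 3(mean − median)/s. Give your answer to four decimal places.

Sk₂ = 3(108.02 − 101.2) / 32.96 = 3 × 6.8200 / 32.96
    = 20.4600 / 32.96 ≈ 0.6208

0.6208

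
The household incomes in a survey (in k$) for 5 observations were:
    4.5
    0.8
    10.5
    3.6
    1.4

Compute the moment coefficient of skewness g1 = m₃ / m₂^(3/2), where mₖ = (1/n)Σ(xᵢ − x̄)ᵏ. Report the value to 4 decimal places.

x̄ = (4.5 + 0.8 + 10.5 + 3.6 + 1.4) / 5 = 4.1600
deviations (xᵢ − x̄): 0.3400, -3.3600, 6.3400, -0.5600, -2.7600
Σ(xᵢ − x̄)² = 59.5320 ⇒ m₂ = 59.5320/5 = 11.90640
Σ(xᵢ − x̄)³ = 195.7462 ⇒ m₃ = 195.7462/5 = 39.14923
m₂^(3/2) = 11.90640^(1.5) = 41.08381
g1 = m₃ / m₂^(3/2) = 39.14923 / 41.08381 ≈ 0.9529

0.9529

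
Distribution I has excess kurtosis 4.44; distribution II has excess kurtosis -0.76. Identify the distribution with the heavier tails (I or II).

Higher excess kurtosis ⇒ heavier tails relative to the normal distribution.
4.44 vs -0.76: the larger is 4.44, so I has heavier tails. (I is leptokurtic — heavier-than-normal tails; the other is platykurtic.)

I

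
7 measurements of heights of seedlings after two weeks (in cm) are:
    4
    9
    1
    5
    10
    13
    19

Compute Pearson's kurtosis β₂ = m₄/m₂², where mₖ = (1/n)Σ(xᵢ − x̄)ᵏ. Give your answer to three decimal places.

2.250

x̄ = 8.7143
Σ(xᵢ − x̄)² = 221.4286 ⇒ m₂ = 31.63265
Σ(xᵢ − x̄)⁴ = 15758.5948 ⇒ m₄ = 2251.22782
m₂² = 1000.62474
β₂ = m₄/m₂² = 2251.22782 / 1000.62474 ≈ 2.250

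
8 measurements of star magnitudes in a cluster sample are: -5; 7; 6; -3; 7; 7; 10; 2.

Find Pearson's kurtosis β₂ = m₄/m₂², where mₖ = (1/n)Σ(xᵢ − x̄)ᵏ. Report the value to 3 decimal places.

x̄ = 3.8750
Σ(xᵢ − x̄)² = 200.8750 ⇒ m₂ = 25.10938
Σ(xᵢ − x̄)⁴ = 10164.3379 ⇒ m₄ = 1270.54224
m₂² = 630.48071
β₂ = m₄/m₂² = 1270.54224 / 630.48071 ≈ 2.015

2.015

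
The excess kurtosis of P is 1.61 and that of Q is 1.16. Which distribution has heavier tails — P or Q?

Higher excess kurtosis ⇒ heavier tails relative to the normal distribution.
1.61 vs 1.16: the larger is 1.61, so P has heavier tails.

P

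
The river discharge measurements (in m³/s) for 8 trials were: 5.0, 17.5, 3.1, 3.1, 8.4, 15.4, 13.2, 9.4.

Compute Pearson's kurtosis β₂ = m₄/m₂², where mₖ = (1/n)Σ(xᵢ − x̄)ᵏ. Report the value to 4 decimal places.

x̄ = 9.3875
Σ(xᵢ − x̄)² = 215.7888 ⇒ m₂ = 26.97359
Σ(xᵢ − x̄)⁴ = 9346.5916 ⇒ m₄ = 1168.32394
m₂² = 727.57476
β₂ = m₄/m₂² = 1168.32394 / 727.57476 ≈ 1.6058

1.6058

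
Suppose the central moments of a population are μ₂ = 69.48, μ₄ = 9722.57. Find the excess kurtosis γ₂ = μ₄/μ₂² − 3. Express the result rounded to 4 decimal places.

μ₂² = 69.48² = 4827.47040
μ₄/μ₂² = 9722.57 / 4827.47040 = 2.01401
γ₂ = 2.01401 − 3 ≈ -0.9860

-0.9860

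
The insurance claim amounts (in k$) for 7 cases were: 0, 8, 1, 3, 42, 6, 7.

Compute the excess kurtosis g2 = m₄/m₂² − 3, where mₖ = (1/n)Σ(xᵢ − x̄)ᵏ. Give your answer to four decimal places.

x̄ = 9.5714
Σ(xᵢ − x̄)² = 1281.7143 ⇒ m₂ = 183.10204
Σ(xᵢ − x̄)⁴ = 1121756.2099 ⇒ m₄ = 160250.88713
m₂² = 33526.35735
g2 = m₄/m₂² − 3 = 4.77985 − 3 ≈ 1.7798

1.7798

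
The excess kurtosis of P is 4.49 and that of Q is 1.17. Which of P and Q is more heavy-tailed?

P

Higher excess kurtosis ⇒ heavier tails relative to the normal distribution.
4.49 vs 1.17: the larger is 4.49, so P has heavier tails.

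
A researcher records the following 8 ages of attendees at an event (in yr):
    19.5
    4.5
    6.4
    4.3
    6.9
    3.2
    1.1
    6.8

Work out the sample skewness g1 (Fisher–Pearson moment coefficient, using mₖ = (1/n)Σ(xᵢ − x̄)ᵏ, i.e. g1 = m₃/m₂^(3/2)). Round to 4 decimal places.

1.6930

x̄ = (19.5 + 4.5 + 6.4 + 4.3 + 6.9 + 3.2 + 1.1 + 6.8) / 8 = 6.5875
deviations (xᵢ − x̄): 12.9125, -2.0875, -0.1875, -2.2875, 0.3125, -3.3875, -5.4875, 0.2125
Σ(xᵢ − x̄)² = 218.0888 ⇒ m₂ = 218.0888/8 = 27.26109
Σ(xᵢ − x̄)³ = 1927.7873 ⇒ m₃ = 1927.7873/8 = 240.97342
m₂^(3/2) = 27.26109^(1.5) = 142.33605
g1 = m₃ / m₂^(3/2) = 240.97342 / 142.33605 ≈ 1.6930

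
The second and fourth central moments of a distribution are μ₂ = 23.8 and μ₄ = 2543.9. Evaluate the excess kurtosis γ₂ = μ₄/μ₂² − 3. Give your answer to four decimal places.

1.4910

μ₂² = 23.8² = 566.44000
μ₄/μ₂² = 2543.9 / 566.44000 = 4.49103
γ₂ = 4.49103 − 3 ≈ 1.4910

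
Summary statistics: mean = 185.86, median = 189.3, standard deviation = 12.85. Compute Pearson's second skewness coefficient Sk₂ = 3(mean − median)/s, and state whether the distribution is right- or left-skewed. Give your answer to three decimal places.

Sk₂ = 3(185.86 − 189.3) / 12.85 = 3 × -3.4400 / 12.85
    = -10.3200 / 12.85 ≈ -0.803
Sk₂ < 0 ⇒ mean < median ⇒ left-skewed (negative skew).

-0.803, left-skewed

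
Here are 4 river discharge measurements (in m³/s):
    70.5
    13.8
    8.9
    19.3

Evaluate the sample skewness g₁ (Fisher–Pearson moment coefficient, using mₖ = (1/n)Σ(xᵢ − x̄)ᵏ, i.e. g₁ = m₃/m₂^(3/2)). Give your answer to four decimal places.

1.0790

x̄ = (70.5 + 13.8 + 8.9 + 19.3) / 4 = 28.1250
deviations (xᵢ − x̄): 42.3750, -14.3250, -19.2250, -8.8250
Σ(xᵢ − x̄)² = 2448.3275 ⇒ m₂ = 2448.3275/4 = 612.08188
Σ(xᵢ − x̄)³ = 65357.8324 ⇒ m₃ = 65357.8324/4 = 16339.45809
m₂^(3/2) = 612.08188^(1.5) = 15143.08217
g₁ = m₃ / m₂^(3/2) = 16339.45809 / 15143.08217 ≈ 1.0790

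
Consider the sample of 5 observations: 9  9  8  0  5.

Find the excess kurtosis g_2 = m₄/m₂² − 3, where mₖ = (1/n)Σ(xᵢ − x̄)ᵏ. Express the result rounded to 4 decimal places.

x̄ = 6.2000
Σ(xᵢ − x̄)² = 58.8000 ⇒ m₂ = 11.76000
Σ(xᵢ − x̄)⁴ = 1613.1360 ⇒ m₄ = 322.62720
m₂² = 138.29760
g_2 = m₄/m₂² − 3 = 2.33285 − 3 ≈ -0.6672

-0.6672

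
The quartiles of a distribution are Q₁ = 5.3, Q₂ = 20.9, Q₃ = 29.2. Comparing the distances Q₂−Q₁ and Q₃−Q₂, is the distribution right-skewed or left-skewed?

Q₂ − Q₁ = 15.6;  Q₃ − Q₂ = 8.3
Q₂ − Q₁ > Q₃ − Q₂ ⇒ the lower half is more spread out ⇒ left-skewed.

left-skewed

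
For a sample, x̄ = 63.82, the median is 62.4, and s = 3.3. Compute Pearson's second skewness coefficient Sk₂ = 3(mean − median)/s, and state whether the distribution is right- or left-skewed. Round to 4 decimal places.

Sk₂ = 3(63.82 − 62.4) / 3.3 = 3 × 1.4200 / 3.3
    = 4.2600 / 3.3 ≈ 1.2909
Sk₂ > 0 ⇒ mean > median ⇒ right-skewed (positive skew).

1.2909, right-skewed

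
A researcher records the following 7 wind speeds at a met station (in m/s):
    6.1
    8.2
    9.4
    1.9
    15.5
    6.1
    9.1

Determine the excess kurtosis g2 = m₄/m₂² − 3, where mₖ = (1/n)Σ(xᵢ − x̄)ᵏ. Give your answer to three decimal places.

-0.049

x̄ = 8.0429
Σ(xᵢ − x̄)² = 103.8771 ⇒ m₂ = 14.83959
Σ(xᵢ − x̄)⁴ = 4549.4043 ⇒ m₄ = 649.91489
m₂² = 220.21349
g2 = m₄/m₂² − 3 = 2.95129 − 3 ≈ -0.049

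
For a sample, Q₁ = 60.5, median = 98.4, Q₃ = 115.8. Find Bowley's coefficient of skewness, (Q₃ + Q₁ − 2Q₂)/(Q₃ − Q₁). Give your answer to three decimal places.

numerator: Q₃ + Q₁ − 2Q₂ = 115.8 + 60.5 − 2×98.4 = -20.5000
denominator: Q₃ − Q₁ = 115.8 − 60.5 = 55.3000
Bowley skewness = -20.5000 / 55.3000 ≈ -0.371

-0.371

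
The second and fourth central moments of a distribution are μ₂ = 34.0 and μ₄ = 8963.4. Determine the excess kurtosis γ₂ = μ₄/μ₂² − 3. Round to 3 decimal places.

4.754

μ₂² = 34.0² = 1156.00000
μ₄/μ₂² = 8963.4 / 1156.00000 = 7.75381
γ₂ = 7.75381 − 3 ≈ 4.754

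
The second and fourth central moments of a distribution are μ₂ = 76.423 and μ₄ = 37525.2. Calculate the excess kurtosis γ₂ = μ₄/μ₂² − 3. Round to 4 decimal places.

3.4250

μ₂² = 76.423² = 5840.47493
μ₄/μ₂² = 37525.2 / 5840.47493 = 6.42503
γ₂ = 6.42503 − 3 ≈ 3.4250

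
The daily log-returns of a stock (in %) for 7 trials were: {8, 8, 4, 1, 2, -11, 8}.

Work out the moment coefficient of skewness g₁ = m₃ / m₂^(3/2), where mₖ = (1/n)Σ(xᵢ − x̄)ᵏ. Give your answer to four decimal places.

-1.2970

x̄ = (8 + 8 + 4 + 1 + 2 - 11 + 8) / 7 = 2.8571
deviations (xᵢ − x̄): 5.1429, 5.1429, 1.1429, -1.8571, -0.8571, -13.8571, 5.1429
Σ(xᵢ − x̄)² = 276.8571 ⇒ m₂ = 276.8571/7 = 39.55102
Σ(xᵢ − x̄)³ = -2258.3265 ⇒ m₃ = -2258.3265/7 = -322.61808
m₂^(3/2) = 39.55102^(1.5) = 248.73479
g₁ = m₃ / m₂^(3/2) = -322.61808 / 248.73479 ≈ -1.2970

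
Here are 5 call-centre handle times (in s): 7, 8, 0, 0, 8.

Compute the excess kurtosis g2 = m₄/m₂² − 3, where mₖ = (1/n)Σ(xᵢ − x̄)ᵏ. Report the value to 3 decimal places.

x̄ = 4.6000
Σ(xᵢ − x̄)² = 71.2000 ⇒ m₂ = 14.24000
Σ(xᵢ − x̄)⁴ = 1195.9360 ⇒ m₄ = 239.18720
m₂² = 202.77760
g2 = m₄/m₂² − 3 = 1.17955 − 3 ≈ -1.820

-1.820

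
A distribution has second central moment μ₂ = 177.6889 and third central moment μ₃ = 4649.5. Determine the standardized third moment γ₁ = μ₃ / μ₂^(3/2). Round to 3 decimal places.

1.963

σ = √μ₂ = √177.6889 = 13.33000
σ³ = μ₂^(3/2) = 2368.59304
γ₁ = μ₃/σ³ = 4649.5 / 2368.59304 ≈ 1.963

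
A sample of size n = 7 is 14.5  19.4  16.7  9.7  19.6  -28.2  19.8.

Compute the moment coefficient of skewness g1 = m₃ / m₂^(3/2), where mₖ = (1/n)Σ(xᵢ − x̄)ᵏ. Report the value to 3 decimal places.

x̄ = (14.5 + 19.4 + 16.7 + 9.7 + 19.6 - 28.2 + 19.8) / 7 = 10.2143
deviations (xᵢ − x̄): 4.2857, 9.1857, 6.4857, -0.5143, 9.3857, -38.4143, 9.5857
Σ(xᵢ − x̄)² = 1800.7086 ⇒ m₂ = 1800.7086/7 = 257.24408
Σ(xᵢ − x̄)³ = -53852.2622 ⇒ m₃ = -53852.2622/7 = -7693.18032
m₂^(3/2) = 257.24408^(1.5) = 4125.89420
g1 = m₃ / m₂^(3/2) = -7693.18032 / 4125.89420 ≈ -1.865

-1.865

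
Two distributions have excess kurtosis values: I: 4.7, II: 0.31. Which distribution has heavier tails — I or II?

Higher excess kurtosis ⇒ heavier tails relative to the normal distribution.
4.7 vs 0.31: the larger is 4.7, so I has heavier tails.

I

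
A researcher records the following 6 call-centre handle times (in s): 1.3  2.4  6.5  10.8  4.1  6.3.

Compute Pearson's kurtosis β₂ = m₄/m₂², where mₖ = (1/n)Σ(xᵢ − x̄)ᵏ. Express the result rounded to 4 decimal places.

x̄ = 5.2333
Σ(xᵢ − x̄)² = 58.5133 ⇒ m₂ = 9.75222
Σ(xᵢ − x̄)⁴ = 1269.5614 ⇒ m₄ = 211.59357
m₂² = 95.10584
β₂ = m₄/m₂² = 211.59357 / 95.10584 ≈ 2.2248

2.2248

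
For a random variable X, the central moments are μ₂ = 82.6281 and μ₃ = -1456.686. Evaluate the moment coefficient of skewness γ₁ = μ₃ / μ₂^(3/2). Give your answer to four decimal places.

-1.9394

σ = √μ₂ = √82.6281 = 9.09000
σ³ = μ₂^(3/2) = 751.08943
γ₁ = μ₃/σ³ = -1456.686 / 751.08943 ≈ -1.9394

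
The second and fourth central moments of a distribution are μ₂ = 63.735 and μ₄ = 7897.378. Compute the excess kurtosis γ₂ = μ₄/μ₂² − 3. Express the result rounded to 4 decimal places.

μ₂² = 63.735² = 4062.15023
μ₄/μ₂² = 7897.378 / 4062.15023 = 1.94414
γ₂ = 1.94414 − 3 ≈ -1.0559

-1.0559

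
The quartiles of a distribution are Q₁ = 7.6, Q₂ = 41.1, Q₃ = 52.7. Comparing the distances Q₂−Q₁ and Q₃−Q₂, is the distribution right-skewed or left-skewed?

Q₂ − Q₁ = 33.5;  Q₃ − Q₂ = 11.6
Q₂ − Q₁ > Q₃ − Q₂ ⇒ the lower half is more spread out ⇒ left-skewed.

left-skewed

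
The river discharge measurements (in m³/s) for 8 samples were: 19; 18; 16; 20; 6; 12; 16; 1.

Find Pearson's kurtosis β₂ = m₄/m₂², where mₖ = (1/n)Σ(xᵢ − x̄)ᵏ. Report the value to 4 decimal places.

x̄ = 13.5000
Σ(xᵢ − x̄)² = 320.0000 ⇒ m₂ = 40.00000
Σ(xᵢ − x̄)⁴ = 30771.5000 ⇒ m₄ = 3846.43750
m₂² = 1600.00000
β₂ = m₄/m₂² = 3846.43750 / 1600.00000 ≈ 2.4040

2.4040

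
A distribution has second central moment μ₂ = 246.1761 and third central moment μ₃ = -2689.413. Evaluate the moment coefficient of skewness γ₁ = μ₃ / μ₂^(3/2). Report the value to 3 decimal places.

σ = √μ₂ = √246.1761 = 15.69000
σ³ = μ₂^(3/2) = 3862.50301
γ₁ = μ₃/σ³ = -2689.413 / 3862.50301 ≈ -0.696

-0.696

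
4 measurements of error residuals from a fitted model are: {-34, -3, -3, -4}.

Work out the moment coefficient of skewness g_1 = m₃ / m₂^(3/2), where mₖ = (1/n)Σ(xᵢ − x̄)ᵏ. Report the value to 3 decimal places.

-1.151

x̄ = (-34 - 3 - 3 - 4) / 4 = -11.0000
deviations (xᵢ − x̄): -23.0000, 8.0000, 8.0000, 7.0000
Σ(xᵢ − x̄)² = 706.0000 ⇒ m₂ = 706.0000/4 = 176.50000
Σ(xᵢ − x̄)³ = -10800.0000 ⇒ m₃ = -10800.0000/4 = -2700.00000
m₂^(3/2) = 176.50000^(1.5) = 2344.86079
g_1 = m₃ / m₂^(3/2) = -2700.00000 / 2344.86079 ≈ -1.151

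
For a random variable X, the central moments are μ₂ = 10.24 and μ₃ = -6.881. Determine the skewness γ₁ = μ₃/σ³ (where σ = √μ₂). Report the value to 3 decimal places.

-0.210

σ = √μ₂ = √10.24 = 3.20000
σ³ = μ₂^(3/2) = 32.76800
γ₁ = μ₃/σ³ = -6.881 / 32.76800 ≈ -0.210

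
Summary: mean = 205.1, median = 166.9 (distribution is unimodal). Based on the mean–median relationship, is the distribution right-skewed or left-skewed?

mean − median = 205.1 − 166.9 = 38.2
mean > median ⇒ the longer tail is on the right ⇒ right-skewed (positively skewed).

right-skewed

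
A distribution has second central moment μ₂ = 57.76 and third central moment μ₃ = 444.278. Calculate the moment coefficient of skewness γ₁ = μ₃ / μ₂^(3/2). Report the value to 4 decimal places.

1.0121

σ = √μ₂ = √57.76 = 7.60000
σ³ = μ₂^(3/2) = 438.97600
γ₁ = μ₃/σ³ = 444.278 / 438.97600 ≈ 1.0121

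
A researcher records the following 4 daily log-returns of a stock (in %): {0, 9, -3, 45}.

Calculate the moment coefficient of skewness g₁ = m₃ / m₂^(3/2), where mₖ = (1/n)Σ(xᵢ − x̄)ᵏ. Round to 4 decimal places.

x̄ = (0 + 9 - 3 + 45) / 4 = 12.7500
deviations (xᵢ − x̄): -12.7500, -3.7500, -15.7500, 32.2500
Σ(xᵢ − x̄)² = 1464.7500 ⇒ m₂ = 1464.7500/4 = 366.18750
Σ(xᵢ − x̄)³ = 27509.6250 ⇒ m₃ = 27509.6250/4 = 6877.40625
m₂^(3/2) = 366.18750^(1.5) = 7007.37361
g₁ = m₃ / m₂^(3/2) = 6877.40625 / 7007.37361 ≈ 0.9815

0.9815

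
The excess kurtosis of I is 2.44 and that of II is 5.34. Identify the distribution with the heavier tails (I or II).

Higher excess kurtosis ⇒ heavier tails relative to the normal distribution.
2.44 vs 5.34: the larger is 5.34, so II has heavier tails.

II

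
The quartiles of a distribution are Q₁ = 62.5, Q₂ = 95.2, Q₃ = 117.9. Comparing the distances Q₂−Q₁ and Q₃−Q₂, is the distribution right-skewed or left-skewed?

left-skewed

Q₂ − Q₁ = 32.7;  Q₃ − Q₂ = 22.7
Q₂ − Q₁ > Q₃ − Q₂ ⇒ the lower half is more spread out ⇒ left-skewed.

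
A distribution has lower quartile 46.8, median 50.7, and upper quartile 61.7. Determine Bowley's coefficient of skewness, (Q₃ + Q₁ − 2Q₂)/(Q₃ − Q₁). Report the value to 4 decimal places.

0.4765

numerator: Q₃ + Q₁ − 2Q₂ = 61.7 + 46.8 − 2×50.7 = 7.1000
denominator: Q₃ − Q₁ = 61.7 − 46.8 = 14.9000
Bowley skewness = 7.1000 / 14.9000 ≈ 0.4765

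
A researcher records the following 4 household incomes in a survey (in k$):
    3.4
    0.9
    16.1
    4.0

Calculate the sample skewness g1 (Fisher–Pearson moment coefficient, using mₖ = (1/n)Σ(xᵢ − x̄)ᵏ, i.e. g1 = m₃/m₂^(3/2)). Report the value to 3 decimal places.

x̄ = (3.4 + 0.9 + 16.1 + 4.0) / 4 = 6.1000
deviations (xᵢ − x̄): -2.7000, -5.2000, 10.0000, -2.1000
Σ(xᵢ − x̄)² = 138.7400 ⇒ m₂ = 138.7400/4 = 34.68500
Σ(xᵢ − x̄)³ = 830.4480 ⇒ m₃ = 830.4480/4 = 207.61200
m₂^(3/2) = 34.68500^(1.5) = 204.27374
g1 = m₃ / m₂^(3/2) = 207.61200 / 204.27374 ≈ 1.016

1.016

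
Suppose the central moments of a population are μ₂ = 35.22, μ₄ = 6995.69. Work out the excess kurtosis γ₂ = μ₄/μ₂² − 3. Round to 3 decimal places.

2.640

μ₂² = 35.22² = 1240.44840
μ₄/μ₂² = 6995.69 / 1240.44840 = 5.63965
γ₂ = 5.63965 − 3 ≈ 2.640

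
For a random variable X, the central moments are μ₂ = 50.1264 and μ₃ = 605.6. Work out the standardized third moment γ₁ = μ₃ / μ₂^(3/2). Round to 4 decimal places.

σ = √μ₂ = √50.1264 = 7.08000
σ³ = μ₂^(3/2) = 354.89491
γ₁ = μ₃/σ³ = 605.6 / 354.89491 ≈ 1.7064

1.7064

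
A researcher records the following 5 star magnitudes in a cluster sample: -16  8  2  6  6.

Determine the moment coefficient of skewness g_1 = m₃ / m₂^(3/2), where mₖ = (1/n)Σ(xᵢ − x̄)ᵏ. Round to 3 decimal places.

x̄ = (-16 + 8 + 2 + 6 + 6) / 5 = 1.2000
deviations (xᵢ − x̄): -17.2000, 6.8000, 0.8000, 4.8000, 4.8000
Σ(xᵢ − x̄)² = 388.8000 ⇒ m₂ = 388.8000/5 = 77.76000
Σ(xᵢ − x̄)³ = -4552.3200 ⇒ m₃ = -4552.3200/5 = -910.46400
m₂^(3/2) = 77.76000^(1.5) = 685.70036
g_1 = m₃ / m₂^(3/2) = -910.46400 / 685.70036 ≈ -1.328

-1.328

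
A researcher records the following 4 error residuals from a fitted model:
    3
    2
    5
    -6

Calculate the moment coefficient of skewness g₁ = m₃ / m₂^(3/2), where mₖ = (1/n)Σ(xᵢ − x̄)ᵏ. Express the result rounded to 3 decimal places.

-0.922

x̄ = (3 + 2 + 5 - 6) / 4 = 1.0000
deviations (xᵢ − x̄): 2.0000, 1.0000, 4.0000, -7.0000
Σ(xᵢ − x̄)² = 70.0000 ⇒ m₂ = 70.0000/4 = 17.50000
Σ(xᵢ − x̄)³ = -270.0000 ⇒ m₃ = -270.0000/4 = -67.50000
m₂^(3/2) = 17.50000^(1.5) = 73.20775
g₁ = m₃ / m₂^(3/2) = -67.50000 / 73.20775 ≈ -0.922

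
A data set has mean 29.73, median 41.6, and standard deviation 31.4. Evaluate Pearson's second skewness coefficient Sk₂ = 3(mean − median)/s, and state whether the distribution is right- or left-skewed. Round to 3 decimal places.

-1.134, left-skewed

Sk₂ = 3(29.73 − 41.6) / 31.4 = 3 × -11.8700 / 31.4
    = -35.6100 / 31.4 ≈ -1.134
Sk₂ < 0 ⇒ mean < median ⇒ left-skewed (negative skew).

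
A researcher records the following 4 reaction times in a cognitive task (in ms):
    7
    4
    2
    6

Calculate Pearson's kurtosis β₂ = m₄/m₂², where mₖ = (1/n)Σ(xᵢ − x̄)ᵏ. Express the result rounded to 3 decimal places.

1.573

x̄ = 4.7500
Σ(xᵢ − x̄)² = 14.7500 ⇒ m₂ = 3.68750
Σ(xᵢ − x̄)⁴ = 85.5781 ⇒ m₄ = 21.39453
m₂² = 13.59766
β₂ = m₄/m₂² = 21.39453 / 13.59766 ≈ 1.573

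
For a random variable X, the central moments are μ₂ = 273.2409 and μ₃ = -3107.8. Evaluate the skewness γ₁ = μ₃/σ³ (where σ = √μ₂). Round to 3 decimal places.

-0.688

σ = √μ₂ = √273.2409 = 16.53000
σ³ = μ₂^(3/2) = 4516.67208
γ₁ = μ₃/σ³ = -3107.8 / 4516.67208 ≈ -0.688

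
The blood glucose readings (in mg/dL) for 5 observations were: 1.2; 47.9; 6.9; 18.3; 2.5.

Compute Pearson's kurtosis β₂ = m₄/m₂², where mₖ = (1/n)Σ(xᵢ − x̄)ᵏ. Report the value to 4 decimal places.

x̄ = 15.3600
Σ(xᵢ − x̄)² = 1504.9520 ⇒ m₂ = 300.99040
Σ(xᵢ − x̄)⁴ = 1193916.8243 ⇒ m₄ = 238783.36486
m₂² = 90595.22089
β₂ = m₄/m₂² = 238783.36486 / 90595.22089 ≈ 2.6357

2.6357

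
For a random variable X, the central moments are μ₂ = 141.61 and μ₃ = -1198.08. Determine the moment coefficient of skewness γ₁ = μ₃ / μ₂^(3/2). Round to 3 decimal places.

-0.711

σ = √μ₂ = √141.61 = 11.90000
σ³ = μ₂^(3/2) = 1685.15900
γ₁ = μ₃/σ³ = -1198.08 / 1685.15900 ≈ -0.711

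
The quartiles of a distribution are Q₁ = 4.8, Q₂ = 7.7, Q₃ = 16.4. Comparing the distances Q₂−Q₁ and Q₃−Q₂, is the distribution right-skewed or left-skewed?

Q₂ − Q₁ = 2.9;  Q₃ − Q₂ = 8.7
Q₃ − Q₂ > Q₂ − Q₁ ⇒ the upper half is more spread out ⇒ right-skewed.

right-skewed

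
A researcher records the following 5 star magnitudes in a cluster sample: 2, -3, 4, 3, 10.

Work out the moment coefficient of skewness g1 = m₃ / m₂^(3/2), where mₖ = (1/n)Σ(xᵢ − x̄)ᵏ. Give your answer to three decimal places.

0.207

x̄ = (2 - 3 + 4 + 3 + 10) / 5 = 3.2000
deviations (xᵢ − x̄): -1.2000, -6.2000, 0.8000, -0.2000, 6.8000
Σ(xᵢ − x̄)² = 86.8000 ⇒ m₂ = 86.8000/5 = 17.36000
Σ(xᵢ − x̄)³ = 74.8800 ⇒ m₃ = 74.8800/5 = 14.97600
m₂^(3/2) = 17.36000^(1.5) = 72.33102
g1 = m₃ / m₂^(3/2) = 14.97600 / 72.33102 ≈ 0.207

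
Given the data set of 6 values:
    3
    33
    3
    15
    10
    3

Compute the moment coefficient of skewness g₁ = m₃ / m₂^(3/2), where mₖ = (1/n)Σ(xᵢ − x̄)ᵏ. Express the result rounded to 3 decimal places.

1.186

x̄ = (3 + 33 + 3 + 15 + 10 + 3) / 6 = 11.1667
deviations (xᵢ − x̄): -8.1667, 21.8333, -8.1667, 3.8333, -1.1667, -8.1667
Σ(xᵢ − x̄)² = 692.8333 ⇒ m₂ = 692.8333/6 = 115.47222
Σ(xᵢ − x̄)³ = 8828.5556 ⇒ m₃ = 8828.5556/6 = 1471.42593
m₂^(3/2) = 115.47222^(1.5) = 1240.84143
g₁ = m₃ / m₂^(3/2) = 1471.42593 / 1240.84143 ≈ 1.186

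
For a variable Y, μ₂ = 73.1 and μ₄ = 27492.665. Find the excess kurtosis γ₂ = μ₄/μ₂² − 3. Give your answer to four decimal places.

2.1450

μ₂² = 73.1² = 5343.61000
μ₄/μ₂² = 27492.665 / 5343.61000 = 5.14496
γ₂ = 5.14496 − 3 ≈ 2.1450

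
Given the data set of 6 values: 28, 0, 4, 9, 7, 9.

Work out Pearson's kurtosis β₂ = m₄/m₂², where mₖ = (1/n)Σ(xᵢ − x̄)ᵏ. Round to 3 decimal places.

3.436

x̄ = 9.5000
Σ(xᵢ − x̄)² = 469.5000 ⇒ m₂ = 78.25000
Σ(xᵢ − x̄)⁴ = 126234.3750 ⇒ m₄ = 21039.06250
m₂² = 6123.06250
β₂ = m₄/m₂² = 21039.06250 / 6123.06250 ≈ 3.436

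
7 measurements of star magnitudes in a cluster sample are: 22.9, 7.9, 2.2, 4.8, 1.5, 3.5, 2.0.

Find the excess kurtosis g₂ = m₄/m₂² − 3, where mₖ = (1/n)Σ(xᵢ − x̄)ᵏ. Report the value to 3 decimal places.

x̄ = 6.4000
Σ(xᵢ − x̄)² = 346.4800 ⇒ m₂ = 49.49714
Σ(xᵢ − x̄)⁴ = 75464.8660 ⇒ m₄ = 10780.69514
m₂² = 2449.96715
g₂ = m₄/m₂² − 3 = 4.40034 − 3 ≈ 1.400

1.400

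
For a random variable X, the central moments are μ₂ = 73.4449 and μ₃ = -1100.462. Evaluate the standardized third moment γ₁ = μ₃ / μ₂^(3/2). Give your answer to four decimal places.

-1.7484

σ = √μ₂ = √73.4449 = 8.57000
σ³ = μ₂^(3/2) = 629.42279
γ₁ = μ₃/σ³ = -1100.462 / 629.42279 ≈ -1.7484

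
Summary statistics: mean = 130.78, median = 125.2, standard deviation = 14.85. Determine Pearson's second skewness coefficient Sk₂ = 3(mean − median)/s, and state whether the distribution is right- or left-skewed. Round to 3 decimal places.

1.127, right-skewed

Sk₂ = 3(130.78 − 125.2) / 14.85 = 3 × 5.5800 / 14.85
    = 16.7400 / 14.85 ≈ 1.127
Sk₂ > 0 ⇒ mean > median ⇒ right-skewed (positive skew).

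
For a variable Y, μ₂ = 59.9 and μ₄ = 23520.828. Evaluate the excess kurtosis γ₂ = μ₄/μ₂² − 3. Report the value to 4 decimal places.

3.5554

μ₂² = 59.9² = 3588.01000
μ₄/μ₂² = 23520.828 / 3588.01000 = 6.55540
γ₂ = 6.55540 − 3 ≈ 3.5554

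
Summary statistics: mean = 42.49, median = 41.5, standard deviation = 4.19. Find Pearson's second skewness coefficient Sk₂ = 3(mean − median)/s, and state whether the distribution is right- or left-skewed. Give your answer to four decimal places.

Sk₂ = 3(42.49 − 41.5) / 4.19 = 3 × 0.9900 / 4.19
    = 2.9700 / 4.19 ≈ 0.7088
Sk₂ > 0 ⇒ mean > median ⇒ right-skewed (positive skew).

0.7088, right-skewed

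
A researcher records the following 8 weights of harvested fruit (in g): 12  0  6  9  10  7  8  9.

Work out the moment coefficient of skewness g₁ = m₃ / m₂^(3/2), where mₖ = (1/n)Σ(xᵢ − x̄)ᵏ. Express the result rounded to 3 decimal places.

-1.147

x̄ = (12 + 0 + 6 + 9 + 10 + 7 + 8 + 9) / 8 = 7.6250
deviations (xᵢ − x̄): 4.3750, -7.6250, -1.6250, 1.3750, 2.3750, -0.6250, 0.3750, 1.3750
Σ(xᵢ − x̄)² = 89.8750 ⇒ m₂ = 89.8750/8 = 11.23438
Σ(xᵢ − x̄)³ = -345.4688 ⇒ m₃ = -345.4688/8 = -43.18359
m₂^(3/2) = 11.23438^(1.5) = 37.65506
g₁ = m₃ / m₂^(3/2) = -43.18359 / 37.65506 ≈ -1.147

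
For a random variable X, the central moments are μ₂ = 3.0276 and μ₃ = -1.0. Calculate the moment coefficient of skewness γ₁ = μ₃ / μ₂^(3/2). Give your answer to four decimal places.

-0.1898

σ = √μ₂ = √3.0276 = 1.74000
σ³ = μ₂^(3/2) = 5.26802
γ₁ = μ₃/σ³ = -1.0 / 5.26802 ≈ -0.1898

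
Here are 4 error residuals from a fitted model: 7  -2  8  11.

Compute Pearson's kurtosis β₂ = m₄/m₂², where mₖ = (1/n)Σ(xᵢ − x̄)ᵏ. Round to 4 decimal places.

2.1449

x̄ = 6.0000
Σ(xᵢ − x̄)² = 94.0000 ⇒ m₂ = 23.50000
Σ(xᵢ − x̄)⁴ = 4738.0000 ⇒ m₄ = 1184.50000
m₂² = 552.25000
β₂ = m₄/m₂² = 1184.50000 / 552.25000 ≈ 2.1449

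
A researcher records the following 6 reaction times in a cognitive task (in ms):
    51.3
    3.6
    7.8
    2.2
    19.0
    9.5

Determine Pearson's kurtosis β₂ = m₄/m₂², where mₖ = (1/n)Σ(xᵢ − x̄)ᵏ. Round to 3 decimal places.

x̄ = 15.5667
Σ(xᵢ − x̄)² = 1707.6533 ⇒ m₂ = 284.60889
Σ(xᵢ − x̄)⁴ = 1687960.7227 ⇒ m₄ = 281326.78712
m₂² = 81002.21963
β₂ = m₄/m₂² = 281326.78712 / 81002.21963 ≈ 3.473

3.473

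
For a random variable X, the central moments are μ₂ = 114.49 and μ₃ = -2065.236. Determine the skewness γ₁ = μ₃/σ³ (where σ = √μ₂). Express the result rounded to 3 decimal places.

σ = √μ₂ = √114.49 = 10.70000
σ³ = μ₂^(3/2) = 1225.04300
γ₁ = μ₃/σ³ = -2065.236 / 1225.04300 ≈ -1.686

-1.686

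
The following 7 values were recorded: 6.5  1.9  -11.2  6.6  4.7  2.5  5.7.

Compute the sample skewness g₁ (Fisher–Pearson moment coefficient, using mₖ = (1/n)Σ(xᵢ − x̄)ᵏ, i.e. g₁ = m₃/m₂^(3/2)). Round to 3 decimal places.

-1.691

x̄ = (6.5 + 1.9 - 11.2 + 6.6 + 4.7 + 2.5 + 5.7) / 7 = 2.3857
deviations (xᵢ − x̄): 4.1143, -0.4857, -13.5857, 4.2143, 2.3143, 0.1143, 3.3143
Σ(xᵢ − x̄)² = 235.8486 ⇒ m₂ = 235.8486/7 = 33.69265
Σ(xᵢ − x̄)³ = -2314.3592 ⇒ m₃ = -2314.3592/7 = -330.62274
m₂^(3/2) = 33.69265^(1.5) = 195.57026
g₁ = m₃ / m₂^(3/2) = -330.62274 / 195.57026 ≈ -1.691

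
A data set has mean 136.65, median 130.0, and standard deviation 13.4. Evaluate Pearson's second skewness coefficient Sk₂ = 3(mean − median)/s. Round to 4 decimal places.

1.4888

Sk₂ = 3(136.65 − 130.0) / 13.4 = 3 × 6.6500 / 13.4
    = 19.9500 / 13.4 ≈ 1.4888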